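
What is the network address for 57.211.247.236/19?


IP:   00111001.11010011.11110111.11101100
Mask: 11111111.11111111.11100000.00000000
AND operation:
Net:  00111001.11010011.11100000.00000000
Network: 57.211.224.0/19


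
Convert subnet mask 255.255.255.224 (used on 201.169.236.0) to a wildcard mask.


Subnet mask: 255.255.255.224
Wildcard = 255.255.255.255 - subnet mask
255 - 255 = 0
255 - 255 = 0
255 - 255 = 0
255 - 224 = 31
Wildcard: 0.0.0.31


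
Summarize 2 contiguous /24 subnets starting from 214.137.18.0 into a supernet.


Original prefix: /24
Number of subnets: 2 = 2^1
New prefix = 24 - 1 = 23
Supernet: 214.137.18.0/23


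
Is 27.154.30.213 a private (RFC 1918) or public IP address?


RFC 1918 private ranges:
  10.0.0.0/8 (10.0.0.0 - 10.255.255.255)
  172.16.0.0/12 (172.16.0.0 - 172.31.255.255)
  192.168.0.0/16 (192.168.0.0 - 192.168.255.255)
Public (not in any RFC 1918 range)


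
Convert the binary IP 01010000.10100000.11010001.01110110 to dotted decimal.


01010000 = 80
10100000 = 160
11010001 = 209
01110110 = 118
IP: 80.160.209.118


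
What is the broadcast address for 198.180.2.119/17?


Network: 198.180.0.0/17
Host bits = 15
Set all host bits to 1:
Broadcast: 198.180.127.255


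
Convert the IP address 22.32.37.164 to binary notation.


22 = 00010110
32 = 00100000
37 = 00100101
164 = 10100100
Binary: 00010110.00100000.00100101.10100100


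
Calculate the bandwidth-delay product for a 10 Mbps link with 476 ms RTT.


BDP = bandwidth * RTT
= 10 Mbps * 476 ms
= 10 * 1e6 * 476 / 1000 bits
= 4760000 bits
= 595000 bytes
= 581.0547 KB
BDP = 4760000 bits (595000 bytes)


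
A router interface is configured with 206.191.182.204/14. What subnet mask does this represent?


/14 means 14 network bits, 18 host bits
Binary: 11111111111111000000000000000000
Mask: 255.252.0.0


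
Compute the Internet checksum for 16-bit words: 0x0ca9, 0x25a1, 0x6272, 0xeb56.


Sum all words (with carry folding):
+ 0x0ca9 = 0x0ca9
+ 0x25a1 = 0x324a
+ 0x6272 = 0x94bc
+ 0xeb56 = 0x8013
One's complement: ~0x8013
Checksum = 0x7fec


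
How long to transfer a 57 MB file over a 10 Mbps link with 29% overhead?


Effective throughput = 10 * (1 - 29/100) = 7.1 Mbps
File size in Mb = 57 * 8 = 456 Mb
Time = 456 / 7.1
Time = 64.2254 seconds


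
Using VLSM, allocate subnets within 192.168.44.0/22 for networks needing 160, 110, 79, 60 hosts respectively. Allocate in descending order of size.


160 hosts -> /24 (254 usable): 192.168.44.0/24
110 hosts -> /25 (126 usable): 192.168.45.0/25
79 hosts -> /25 (126 usable): 192.168.45.128/25
60 hosts -> /26 (62 usable): 192.168.46.0/26
Allocation: 192.168.44.0/24 (160 hosts, 254 usable); 192.168.45.0/25 (110 hosts, 126 usable); 192.168.45.128/25 (79 hosts, 126 usable); 192.168.46.0/26 (60 hosts, 62 usable)


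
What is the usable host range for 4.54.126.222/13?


Network: 4.48.0.0
Broadcast: 4.55.255.255
First usable = network + 1
Last usable = broadcast - 1
Range: 4.48.0.1 to 4.55.255.254


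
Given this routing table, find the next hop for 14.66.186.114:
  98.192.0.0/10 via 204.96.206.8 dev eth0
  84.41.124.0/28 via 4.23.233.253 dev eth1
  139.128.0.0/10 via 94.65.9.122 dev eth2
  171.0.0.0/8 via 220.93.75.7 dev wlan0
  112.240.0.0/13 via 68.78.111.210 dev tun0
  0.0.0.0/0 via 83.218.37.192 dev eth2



Longest prefix match for 14.66.186.114:
  /10 98.192.0.0: no
  /28 84.41.124.0: no
  /10 139.128.0.0: no
  /8 171.0.0.0: no
  /13 112.240.0.0: no
  /0 0.0.0.0: MATCH
Selected: next-hop 83.218.37.192 via eth2 (matched /0)


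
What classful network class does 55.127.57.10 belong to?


First octet: 55
Binary: 00110111
0xxxxxxx -> Class A (1-126)
Class A, default mask 255.0.0.0 (/8)


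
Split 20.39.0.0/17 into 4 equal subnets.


New prefix = 17 + 2 = 19
Each subnet has 8192 addresses
  20.39.0.0/19
  20.39.32.0/19
  20.39.64.0/19
  20.39.96.0/19
Subnets: 20.39.0.0/19, 20.39.32.0/19, 20.39.64.0/19, 20.39.96.0/19


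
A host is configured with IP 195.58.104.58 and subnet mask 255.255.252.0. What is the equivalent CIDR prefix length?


Binary: 11111111.11111111.11111100.00000000
Count leading 1s
Prefix: /22


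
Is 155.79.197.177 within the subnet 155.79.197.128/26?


Subnet network: 155.79.197.128
Test IP AND mask: 155.79.197.128
Yes, 155.79.197.177 is in 155.79.197.128/26


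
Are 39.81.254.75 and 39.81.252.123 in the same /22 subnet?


Mask: 255.255.252.0
39.81.254.75 AND mask = 39.81.252.0
39.81.252.123 AND mask = 39.81.252.0
Yes, same subnet (39.81.252.0)


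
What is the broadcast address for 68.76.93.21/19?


Network: 68.76.64.0/19
Host bits = 13
Set all host bits to 1:
Broadcast: 68.76.95.255


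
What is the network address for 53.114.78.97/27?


IP:   00110101.01110010.01001110.01100001
Mask: 11111111.11111111.11111111.11100000
AND operation:
Net:  00110101.01110010.01001110.01100000
Network: 53.114.78.96/27


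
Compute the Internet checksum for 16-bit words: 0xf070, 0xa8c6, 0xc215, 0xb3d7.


Sum all words (with carry folding):
+ 0xf070 = 0xf070
+ 0xa8c6 = 0x9937
+ 0xc215 = 0x5b4d
+ 0xb3d7 = 0x0f25
One's complement: ~0x0f25
Checksum = 0xf0da


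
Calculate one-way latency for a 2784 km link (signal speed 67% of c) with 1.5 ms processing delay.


Speed = 0.67 * 3e5 km/s = 201000 km/s
Propagation delay = 2784 / 201000 = 0.0139 s = 13.8507 ms
Processing delay = 1.5 ms
Total one-way latency = 15.3507 ms


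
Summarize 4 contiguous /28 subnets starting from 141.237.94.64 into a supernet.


Original prefix: /28
Number of subnets: 4 = 2^2
New prefix = 28 - 2 = 26
Supernet: 141.237.94.64/26


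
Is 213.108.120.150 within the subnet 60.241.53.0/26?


Subnet network: 60.241.53.0
Test IP AND mask: 213.108.120.128
No, 213.108.120.150 is not in 60.241.53.0/26


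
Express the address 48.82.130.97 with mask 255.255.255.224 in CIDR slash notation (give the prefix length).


Binary: 11111111.11111111.11111111.11100000
Count leading 1s
Prefix: /27


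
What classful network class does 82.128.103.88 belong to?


First octet: 82
Binary: 01010010
0xxxxxxx -> Class A (1-126)
Class A, default mask 255.0.0.0 (/8)


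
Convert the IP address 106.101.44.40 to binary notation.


106 = 01101010
101 = 01100101
44 = 00101100
40 = 00101000
Binary: 01101010.01100101.00101100.00101000


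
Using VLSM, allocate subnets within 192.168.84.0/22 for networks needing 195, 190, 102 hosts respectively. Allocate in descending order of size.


195 hosts -> /24 (254 usable): 192.168.84.0/24
190 hosts -> /24 (254 usable): 192.168.85.0/24
102 hosts -> /25 (126 usable): 192.168.86.0/25
Allocation: 192.168.84.0/24 (195 hosts, 254 usable); 192.168.85.0/24 (190 hosts, 254 usable); 192.168.86.0/25 (102 hosts, 126 usable)


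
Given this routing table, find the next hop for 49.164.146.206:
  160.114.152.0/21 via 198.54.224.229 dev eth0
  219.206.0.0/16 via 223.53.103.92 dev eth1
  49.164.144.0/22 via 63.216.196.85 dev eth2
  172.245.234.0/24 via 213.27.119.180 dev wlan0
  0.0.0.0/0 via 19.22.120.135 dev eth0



Longest prefix match for 49.164.146.206:
  /21 160.114.152.0: no
  /16 219.206.0.0: no
  /22 49.164.144.0: MATCH
  /24 172.245.234.0: no
  /0 0.0.0.0: MATCH
Selected: next-hop 63.216.196.85 via eth2 (matched /22)


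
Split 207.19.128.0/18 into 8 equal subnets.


New prefix = 18 + 3 = 21
Each subnet has 2048 addresses
  207.19.128.0/21
  207.19.136.0/21
  207.19.144.0/21
  207.19.152.0/21
  207.19.160.0/21
  207.19.168.0/21
  207.19.176.0/21
  207.19.184.0/21
Subnets: 207.19.128.0/21, 207.19.136.0/21, 207.19.144.0/21, 207.19.152.0/21, 207.19.160.0/21, 207.19.168.0/21, 207.19.176.0/21, 207.19.184.0/21


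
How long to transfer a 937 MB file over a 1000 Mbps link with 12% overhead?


Effective throughput = 1000 * (1 - 12/100) = 880 Mbps
File size in Mb = 937 * 8 = 7496 Mb
Time = 7496 / 880
Time = 8.5182 seconds


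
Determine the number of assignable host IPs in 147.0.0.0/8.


Host bits = 32 - 8 = 24
Total addresses = 2^24 = 16777216
Usable = total - 2 (network and broadcast)
Usable hosts: 16777214


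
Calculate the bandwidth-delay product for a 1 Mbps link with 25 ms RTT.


BDP = bandwidth * RTT
= 1 Mbps * 25 ms
= 1 * 1e6 * 25 / 1000 bits
= 25000 bits
= 3125 bytes
= 3.0518 KB
BDP = 25000 bits (3125 bytes)


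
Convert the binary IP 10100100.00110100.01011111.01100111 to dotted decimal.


10100100 = 164
00110100 = 52
01011111 = 95
01100111 = 103
IP: 164.52.95.103


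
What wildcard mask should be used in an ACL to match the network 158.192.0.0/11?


Subnet mask: 255.224.0.0
Wildcard = 255.255.255.255 - subnet mask
255 - 255 = 0
255 - 224 = 31
255 - 0 = 255
255 - 0 = 255
Wildcard: 0.31.255.255


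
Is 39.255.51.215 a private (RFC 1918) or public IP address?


RFC 1918 private ranges:
  10.0.0.0/8 (10.0.0.0 - 10.255.255.255)
  172.16.0.0/12 (172.16.0.0 - 172.31.255.255)
  192.168.0.0/16 (192.168.0.0 - 192.168.255.255)
Public (not in any RFC 1918 range)


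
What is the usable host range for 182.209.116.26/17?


Network: 182.209.0.0
Broadcast: 182.209.127.255
First usable = network + 1
Last usable = broadcast - 1
Range: 182.209.0.1 to 182.209.127.254


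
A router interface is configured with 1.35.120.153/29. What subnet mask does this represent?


/29 means 29 network bits, 3 host bits
Binary: 11111111111111111111111111111000
Mask: 255.255.255.248


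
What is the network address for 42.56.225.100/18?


IP:   00101010.00111000.11100001.01100100
Mask: 11111111.11111111.11000000.00000000
AND operation:
Net:  00101010.00111000.11000000.00000000
Network: 42.56.192.0/18


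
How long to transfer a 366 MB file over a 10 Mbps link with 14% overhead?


Effective throughput = 10 * (1 - 14/100) = 8.6 Mbps
File size in Mb = 366 * 8 = 2928 Mb
Time = 2928 / 8.6
Time = 340.4651 seconds


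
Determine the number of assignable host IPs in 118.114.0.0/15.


Host bits = 32 - 15 = 17
Total addresses = 2^17 = 131072
Usable = total - 2 (network and broadcast)
Usable hosts: 131070


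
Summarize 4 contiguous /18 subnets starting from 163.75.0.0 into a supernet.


Original prefix: /18
Number of subnets: 4 = 2^2
New prefix = 18 - 2 = 16
Supernet: 163.75.0.0/16


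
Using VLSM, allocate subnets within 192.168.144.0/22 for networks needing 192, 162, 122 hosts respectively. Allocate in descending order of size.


192 hosts -> /24 (254 usable): 192.168.144.0/24
162 hosts -> /24 (254 usable): 192.168.145.0/24
122 hosts -> /25 (126 usable): 192.168.146.0/25
Allocation: 192.168.144.0/24 (192 hosts, 254 usable); 192.168.145.0/24 (162 hosts, 254 usable); 192.168.146.0/25 (122 hosts, 126 usable)


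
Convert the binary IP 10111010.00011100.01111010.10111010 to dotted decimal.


10111010 = 186
00011100 = 28
01111010 = 122
10111010 = 186
IP: 186.28.122.186


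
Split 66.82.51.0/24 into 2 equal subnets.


New prefix = 24 + 1 = 25
Each subnet has 128 addresses
  66.82.51.0/25
  66.82.51.128/25
Subnets: 66.82.51.0/25, 66.82.51.128/25


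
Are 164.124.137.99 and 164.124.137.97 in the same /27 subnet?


Mask: 255.255.255.224
164.124.137.99 AND mask = 164.124.137.96
164.124.137.97 AND mask = 164.124.137.96
Yes, same subnet (164.124.137.96)


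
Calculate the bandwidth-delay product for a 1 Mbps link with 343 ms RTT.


BDP = bandwidth * RTT
= 1 Mbps * 343 ms
= 1 * 1e6 * 343 / 1000 bits
= 343000 bits
= 42875 bytes
= 41.8701 KB
BDP = 343000 bits (42875 bytes)


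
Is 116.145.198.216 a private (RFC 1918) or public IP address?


RFC 1918 private ranges:
  10.0.0.0/8 (10.0.0.0 - 10.255.255.255)
  172.16.0.0/12 (172.16.0.0 - 172.31.255.255)
  192.168.0.0/16 (192.168.0.0 - 192.168.255.255)
Public (not in any RFC 1918 range)


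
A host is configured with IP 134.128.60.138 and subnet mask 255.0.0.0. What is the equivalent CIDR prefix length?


Binary: 11111111.00000000.00000000.00000000
Count leading 1s
Prefix: /8


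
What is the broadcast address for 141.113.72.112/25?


Network: 141.113.72.0/25
Host bits = 7
Set all host bits to 1:
Broadcast: 141.113.72.127


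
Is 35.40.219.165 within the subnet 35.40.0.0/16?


Subnet network: 35.40.0.0
Test IP AND mask: 35.40.0.0
Yes, 35.40.219.165 is in 35.40.0.0/16


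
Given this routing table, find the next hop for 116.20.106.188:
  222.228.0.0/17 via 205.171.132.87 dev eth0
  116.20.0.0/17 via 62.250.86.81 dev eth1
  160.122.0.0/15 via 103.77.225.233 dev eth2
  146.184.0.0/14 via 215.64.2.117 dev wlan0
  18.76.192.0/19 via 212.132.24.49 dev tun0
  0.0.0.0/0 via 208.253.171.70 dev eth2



Longest prefix match for 116.20.106.188:
  /17 222.228.0.0: no
  /17 116.20.0.0: MATCH
  /15 160.122.0.0: no
  /14 146.184.0.0: no
  /19 18.76.192.0: no
  /0 0.0.0.0: MATCH
Selected: next-hop 62.250.86.81 via eth1 (matched /17)


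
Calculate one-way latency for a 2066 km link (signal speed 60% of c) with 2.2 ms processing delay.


Speed = 0.6 * 3e5 km/s = 180000 km/s
Propagation delay = 2066 / 180000 = 0.0115 s = 11.4778 ms
Processing delay = 2.2 ms
Total one-way latency = 13.6778 ms


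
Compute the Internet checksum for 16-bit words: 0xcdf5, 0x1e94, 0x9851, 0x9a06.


Sum all words (with carry folding):
+ 0xcdf5 = 0xcdf5
+ 0x1e94 = 0xec89
+ 0x9851 = 0x84db
+ 0x9a06 = 0x1ee2
One's complement: ~0x1ee2
Checksum = 0xe11d


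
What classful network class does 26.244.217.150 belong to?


First octet: 26
Binary: 00011010
0xxxxxxx -> Class A (1-126)
Class A, default mask 255.0.0.0 (/8)


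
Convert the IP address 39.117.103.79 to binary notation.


39 = 00100111
117 = 01110101
103 = 01100111
79 = 01001111
Binary: 00100111.01110101.01100111.01001111


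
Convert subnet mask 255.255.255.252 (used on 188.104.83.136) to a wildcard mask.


Subnet mask: 255.255.255.252
Wildcard = 255.255.255.255 - subnet mask
255 - 255 = 0
255 - 255 = 0
255 - 255 = 0
255 - 252 = 3
Wildcard: 0.0.0.3


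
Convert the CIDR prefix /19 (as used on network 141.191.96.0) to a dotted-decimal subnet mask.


/19 means 19 network bits, 13 host bits
Binary: 11111111111111111110000000000000
Mask: 255.255.224.0


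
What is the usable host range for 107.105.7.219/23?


Network: 107.105.6.0
Broadcast: 107.105.7.255
First usable = network + 1
Last usable = broadcast - 1
Range: 107.105.6.1 to 107.105.7.254


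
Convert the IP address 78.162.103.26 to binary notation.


78 = 01001110
162 = 10100010
103 = 01100111
26 = 00011010
Binary: 01001110.10100010.01100111.00011010


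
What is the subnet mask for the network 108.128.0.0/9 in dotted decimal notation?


/9 means 9 network bits, 23 host bits
Binary: 11111111100000000000000000000000
Mask: 255.128.0.0


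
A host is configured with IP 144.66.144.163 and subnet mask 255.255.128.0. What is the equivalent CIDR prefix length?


Binary: 11111111.11111111.10000000.00000000
Count leading 1s
Prefix: /17


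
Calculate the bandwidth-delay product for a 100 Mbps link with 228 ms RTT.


BDP = bandwidth * RTT
= 100 Mbps * 228 ms
= 100 * 1e6 * 228 / 1000 bits
= 22800000 bits
= 2850000 bytes
= 2783.2031 KB
BDP = 22800000 bits (2850000 bytes)


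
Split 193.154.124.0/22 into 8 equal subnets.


New prefix = 22 + 3 = 25
Each subnet has 128 addresses
  193.154.124.0/25
  193.154.124.128/25
  193.154.125.0/25
  193.154.125.128/25
  193.154.126.0/25
  193.154.126.128/25
  193.154.127.0/25
  193.154.127.128/25
Subnets: 193.154.124.0/25, 193.154.124.128/25, 193.154.125.0/25, 193.154.125.128/25, 193.154.126.0/25, 193.154.126.128/25, 193.154.127.0/25, 193.154.127.128/25


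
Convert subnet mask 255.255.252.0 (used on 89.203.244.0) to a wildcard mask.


Subnet mask: 255.255.252.0
Wildcard = 255.255.255.255 - subnet mask
255 - 255 = 0
255 - 255 = 0
255 - 252 = 3
255 - 0 = 255
Wildcard: 0.0.3.255


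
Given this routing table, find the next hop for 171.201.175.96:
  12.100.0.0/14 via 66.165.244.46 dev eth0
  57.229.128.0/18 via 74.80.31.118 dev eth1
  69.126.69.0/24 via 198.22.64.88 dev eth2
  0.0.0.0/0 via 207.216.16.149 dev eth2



Longest prefix match for 171.201.175.96:
  /14 12.100.0.0: no
  /18 57.229.128.0: no
  /24 69.126.69.0: no
  /0 0.0.0.0: MATCH
Selected: next-hop 207.216.16.149 via eth2 (matched /0)


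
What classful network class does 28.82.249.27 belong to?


First octet: 28
Binary: 00011100
0xxxxxxx -> Class A (1-126)
Class A, default mask 255.0.0.0 (/8)


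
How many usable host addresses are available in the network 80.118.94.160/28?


Host bits = 32 - 28 = 4
Total addresses = 2^4 = 16
Usable = total - 2 (network and broadcast)
Usable hosts: 14


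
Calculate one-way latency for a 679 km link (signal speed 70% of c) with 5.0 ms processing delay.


Speed = 0.7 * 3e5 km/s = 210000 km/s
Propagation delay = 679 / 210000 = 0.0032 s = 3.2333 ms
Processing delay = 5.0 ms
Total one-way latency = 8.2333 ms


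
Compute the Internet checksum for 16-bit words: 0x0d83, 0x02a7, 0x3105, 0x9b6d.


Sum all words (with carry folding):
+ 0x0d83 = 0x0d83
+ 0x02a7 = 0x102a
+ 0x3105 = 0x412f
+ 0x9b6d = 0xdc9c
One's complement: ~0xdc9c
Checksum = 0x2363


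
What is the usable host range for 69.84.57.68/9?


Network: 69.0.0.0
Broadcast: 69.127.255.255
First usable = network + 1
Last usable = broadcast - 1
Range: 69.0.0.1 to 69.127.255.254


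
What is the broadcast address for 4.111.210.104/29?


Network: 4.111.210.104/29
Host bits = 3
Set all host bits to 1:
Broadcast: 4.111.210.111


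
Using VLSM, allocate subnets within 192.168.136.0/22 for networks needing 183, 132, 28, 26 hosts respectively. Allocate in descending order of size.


183 hosts -> /24 (254 usable): 192.168.136.0/24
132 hosts -> /24 (254 usable): 192.168.137.0/24
28 hosts -> /27 (30 usable): 192.168.138.0/27
26 hosts -> /27 (30 usable): 192.168.138.32/27
Allocation: 192.168.136.0/24 (183 hosts, 254 usable); 192.168.137.0/24 (132 hosts, 254 usable); 192.168.138.0/27 (28 hosts, 30 usable); 192.168.138.32/27 (26 hosts, 30 usable)


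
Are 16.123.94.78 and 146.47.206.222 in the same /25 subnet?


Mask: 255.255.255.128
16.123.94.78 AND mask = 16.123.94.0
146.47.206.222 AND mask = 146.47.206.128
No, different subnets (16.123.94.0 vs 146.47.206.128)


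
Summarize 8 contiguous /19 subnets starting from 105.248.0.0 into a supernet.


Original prefix: /19
Number of subnets: 8 = 2^3
New prefix = 19 - 3 = 16
Supernet: 105.248.0.0/16


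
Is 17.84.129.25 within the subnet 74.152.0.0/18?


Subnet network: 74.152.0.0
Test IP AND mask: 17.84.128.0
No, 17.84.129.25 is not in 74.152.0.0/18


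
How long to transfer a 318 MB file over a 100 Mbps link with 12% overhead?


Effective throughput = 100 * (1 - 12/100) = 88 Mbps
File size in Mb = 318 * 8 = 2544 Mb
Time = 2544 / 88
Time = 28.9091 seconds


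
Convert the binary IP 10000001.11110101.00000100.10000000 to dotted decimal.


10000001 = 129
11110101 = 245
00000100 = 4
10000000 = 128
IP: 129.245.4.128


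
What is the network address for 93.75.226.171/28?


IP:   01011101.01001011.11100010.10101011
Mask: 11111111.11111111.11111111.11110000
AND operation:
Net:  01011101.01001011.11100010.10100000
Network: 93.75.226.160/28


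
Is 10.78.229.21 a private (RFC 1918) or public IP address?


RFC 1918 private ranges:
  10.0.0.0/8 (10.0.0.0 - 10.255.255.255)
  172.16.0.0/12 (172.16.0.0 - 172.31.255.255)
  192.168.0.0/16 (192.168.0.0 - 192.168.255.255)
Private (in 10.0.0.0/8)


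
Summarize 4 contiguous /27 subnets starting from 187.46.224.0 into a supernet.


Original prefix: /27
Number of subnets: 4 = 2^2
New prefix = 27 - 2 = 25
Supernet: 187.46.224.0/25


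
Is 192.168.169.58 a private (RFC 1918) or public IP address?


RFC 1918 private ranges:
  10.0.0.0/8 (10.0.0.0 - 10.255.255.255)
  172.16.0.0/12 (172.16.0.0 - 172.31.255.255)
  192.168.0.0/16 (192.168.0.0 - 192.168.255.255)
Private (in 192.168.0.0/16)


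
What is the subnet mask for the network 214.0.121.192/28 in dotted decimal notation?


/28 means 28 network bits, 4 host bits
Binary: 11111111111111111111111111110000
Mask: 255.255.255.240


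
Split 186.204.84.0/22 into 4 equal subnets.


New prefix = 22 + 2 = 24
Each subnet has 256 addresses
  186.204.84.0/24
  186.204.85.0/24
  186.204.86.0/24
  186.204.87.0/24
Subnets: 186.204.84.0/24, 186.204.85.0/24, 186.204.86.0/24, 186.204.87.0/24


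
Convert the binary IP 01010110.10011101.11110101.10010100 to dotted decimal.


01010110 = 86
10011101 = 157
11110101 = 245
10010100 = 148
IP: 86.157.245.148


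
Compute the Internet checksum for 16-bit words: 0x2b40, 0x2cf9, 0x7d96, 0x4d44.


Sum all words (with carry folding):
+ 0x2b40 = 0x2b40
+ 0x2cf9 = 0x5839
+ 0x7d96 = 0xd5cf
+ 0x4d44 = 0x2314
One's complement: ~0x2314
Checksum = 0xdceb


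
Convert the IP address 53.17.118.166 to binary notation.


53 = 00110101
17 = 00010001
118 = 01110110
166 = 10100110
Binary: 00110101.00010001.01110110.10100110


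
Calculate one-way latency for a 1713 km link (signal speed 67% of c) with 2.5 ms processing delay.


Speed = 0.67 * 3e5 km/s = 201000 km/s
Propagation delay = 1713 / 201000 = 0.0085 s = 8.5224 ms
Processing delay = 2.5 ms
Total one-way latency = 11.0224 ms


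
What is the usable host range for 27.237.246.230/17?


Network: 27.237.128.0
Broadcast: 27.237.255.255
First usable = network + 1
Last usable = broadcast - 1
Range: 27.237.128.1 to 27.237.255.254


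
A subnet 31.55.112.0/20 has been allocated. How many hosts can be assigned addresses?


Host bits = 32 - 20 = 12
Total addresses = 2^12 = 4096
Usable = total - 2 (network and broadcast)
Usable hosts: 4094


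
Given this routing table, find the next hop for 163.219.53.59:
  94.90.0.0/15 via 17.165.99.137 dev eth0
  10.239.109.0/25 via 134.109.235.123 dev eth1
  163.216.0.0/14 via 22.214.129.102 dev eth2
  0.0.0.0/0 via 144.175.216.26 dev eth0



Longest prefix match for 163.219.53.59:
  /15 94.90.0.0: no
  /25 10.239.109.0: no
  /14 163.216.0.0: MATCH
  /0 0.0.0.0: MATCH
Selected: next-hop 22.214.129.102 via eth2 (matched /14)


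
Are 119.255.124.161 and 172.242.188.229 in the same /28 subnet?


Mask: 255.255.255.240
119.255.124.161 AND mask = 119.255.124.160
172.242.188.229 AND mask = 172.242.188.224
No, different subnets (119.255.124.160 vs 172.242.188.224)


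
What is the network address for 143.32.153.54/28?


IP:   10001111.00100000.10011001.00110110
Mask: 11111111.11111111.11111111.11110000
AND operation:
Net:  10001111.00100000.10011001.00110000
Network: 143.32.153.48/28


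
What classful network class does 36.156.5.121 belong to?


First octet: 36
Binary: 00100100
0xxxxxxx -> Class A (1-126)
Class A, default mask 255.0.0.0 (/8)


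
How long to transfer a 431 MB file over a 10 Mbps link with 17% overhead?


Effective throughput = 10 * (1 - 17/100) = 8.3 Mbps
File size in Mb = 431 * 8 = 3448 Mb
Time = 3448 / 8.3
Time = 415.4217 seconds


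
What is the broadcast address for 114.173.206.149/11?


Network: 114.160.0.0/11
Host bits = 21
Set all host bits to 1:
Broadcast: 114.191.255.255


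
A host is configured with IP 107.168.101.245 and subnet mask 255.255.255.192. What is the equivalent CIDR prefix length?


Binary: 11111111.11111111.11111111.11000000
Count leading 1s
Prefix: /26


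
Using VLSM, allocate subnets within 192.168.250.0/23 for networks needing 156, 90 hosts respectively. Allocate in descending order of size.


156 hosts -> /24 (254 usable): 192.168.250.0/24
90 hosts -> /25 (126 usable): 192.168.251.0/25
Allocation: 192.168.250.0/24 (156 hosts, 254 usable); 192.168.251.0/25 (90 hosts, 126 usable)


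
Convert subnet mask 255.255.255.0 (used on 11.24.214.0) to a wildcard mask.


Subnet mask: 255.255.255.0
Wildcard = 255.255.255.255 - subnet mask
255 - 255 = 0
255 - 255 = 0
255 - 255 = 0
255 - 0 = 255
Wildcard: 0.0.0.255


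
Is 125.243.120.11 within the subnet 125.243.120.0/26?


Subnet network: 125.243.120.0
Test IP AND mask: 125.243.120.0
Yes, 125.243.120.11 is in 125.243.120.0/26


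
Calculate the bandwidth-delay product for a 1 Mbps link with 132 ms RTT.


BDP = bandwidth * RTT
= 1 Mbps * 132 ms
= 1 * 1e6 * 132 / 1000 bits
= 132000 bits
= 16500 bytes
= 16.1133 KB
BDP = 132000 bits (16500 bytes)


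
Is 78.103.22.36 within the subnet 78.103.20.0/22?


Subnet network: 78.103.20.0
Test IP AND mask: 78.103.20.0
Yes, 78.103.22.36 is in 78.103.20.0/22


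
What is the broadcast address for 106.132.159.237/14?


Network: 106.132.0.0/14
Host bits = 18
Set all host bits to 1:
Broadcast: 106.135.255.255


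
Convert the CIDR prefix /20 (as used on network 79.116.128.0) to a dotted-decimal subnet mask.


/20 means 20 network bits, 12 host bits
Binary: 11111111111111111111000000000000
Mask: 255.255.240.0


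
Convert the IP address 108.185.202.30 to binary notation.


108 = 01101100
185 = 10111001
202 = 11001010
30 = 00011110
Binary: 01101100.10111001.11001010.00011110


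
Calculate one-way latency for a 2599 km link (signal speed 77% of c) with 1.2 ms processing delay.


Speed = 0.77 * 3e5 km/s = 231000 km/s
Propagation delay = 2599 / 231000 = 0.0113 s = 11.2511 ms
Processing delay = 1.2 ms
Total one-way latency = 12.4511 ms


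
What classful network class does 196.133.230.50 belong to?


First octet: 196
Binary: 11000100
110xxxxx -> Class C (192-223)
Class C, default mask 255.255.255.0 (/24)


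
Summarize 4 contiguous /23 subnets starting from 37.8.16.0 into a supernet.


Original prefix: /23
Number of subnets: 4 = 2^2
New prefix = 23 - 2 = 21
Supernet: 37.8.16.0/21


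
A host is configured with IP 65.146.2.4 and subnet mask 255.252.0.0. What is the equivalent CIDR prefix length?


Binary: 11111111.11111100.00000000.00000000
Count leading 1s
Prefix: /14


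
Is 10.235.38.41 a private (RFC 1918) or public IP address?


RFC 1918 private ranges:
  10.0.0.0/8 (10.0.0.0 - 10.255.255.255)
  172.16.0.0/12 (172.16.0.0 - 172.31.255.255)
  192.168.0.0/16 (192.168.0.0 - 192.168.255.255)
Private (in 10.0.0.0/8)


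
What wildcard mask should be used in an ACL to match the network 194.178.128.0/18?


Subnet mask: 255.255.192.0
Wildcard = 255.255.255.255 - subnet mask
255 - 255 = 0
255 - 255 = 0
255 - 192 = 63
255 - 0 = 255
Wildcard: 0.0.63.255


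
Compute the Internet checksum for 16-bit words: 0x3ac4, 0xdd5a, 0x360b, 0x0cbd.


Sum all words (with carry folding):
+ 0x3ac4 = 0x3ac4
+ 0xdd5a = 0x181f
+ 0x360b = 0x4e2a
+ 0x0cbd = 0x5ae7
One's complement: ~0x5ae7
Checksum = 0xa518


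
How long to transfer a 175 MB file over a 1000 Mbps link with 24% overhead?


Effective throughput = 1000 * (1 - 24/100) = 760 Mbps
File size in Mb = 175 * 8 = 1400 Mb
Time = 1400 / 760
Time = 1.8421 seconds


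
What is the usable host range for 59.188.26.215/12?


Network: 59.176.0.0
Broadcast: 59.191.255.255
First usable = network + 1
Last usable = broadcast - 1
Range: 59.176.0.1 to 59.191.255.254


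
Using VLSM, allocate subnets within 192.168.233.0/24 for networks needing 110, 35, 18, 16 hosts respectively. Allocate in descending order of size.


110 hosts -> /25 (126 usable): 192.168.233.0/25
35 hosts -> /26 (62 usable): 192.168.233.128/26
18 hosts -> /27 (30 usable): 192.168.233.192/27
16 hosts -> /27 (30 usable): 192.168.233.224/27
Allocation: 192.168.233.0/25 (110 hosts, 126 usable); 192.168.233.128/26 (35 hosts, 62 usable); 192.168.233.192/27 (18 hosts, 30 usable); 192.168.233.224/27 (16 hosts, 30 usable)


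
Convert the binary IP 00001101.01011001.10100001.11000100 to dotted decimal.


00001101 = 13
01011001 = 89
10100001 = 161
11000100 = 196
IP: 13.89.161.196


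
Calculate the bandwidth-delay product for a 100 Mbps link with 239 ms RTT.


BDP = bandwidth * RTT
= 100 Mbps * 239 ms
= 100 * 1e6 * 239 / 1000 bits
= 23900000 bits
= 2987500 bytes
= 2917.4805 KB
BDP = 23900000 bits (2987500 bytes)


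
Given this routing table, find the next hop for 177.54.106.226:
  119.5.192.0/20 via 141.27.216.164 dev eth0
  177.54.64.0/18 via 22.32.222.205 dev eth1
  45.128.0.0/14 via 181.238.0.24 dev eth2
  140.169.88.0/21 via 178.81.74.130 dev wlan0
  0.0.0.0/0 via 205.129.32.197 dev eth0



Longest prefix match for 177.54.106.226:
  /20 119.5.192.0: no
  /18 177.54.64.0: MATCH
  /14 45.128.0.0: no
  /21 140.169.88.0: no
  /0 0.0.0.0: MATCH
Selected: next-hop 22.32.222.205 via eth1 (matched /18)


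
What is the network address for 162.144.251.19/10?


IP:   10100010.10010000.11111011.00010011
Mask: 11111111.11000000.00000000.00000000
AND operation:
Net:  10100010.10000000.00000000.00000000
Network: 162.128.0.0/10


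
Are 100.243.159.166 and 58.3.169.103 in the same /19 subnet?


Mask: 255.255.224.0
100.243.159.166 AND mask = 100.243.128.0
58.3.169.103 AND mask = 58.3.160.0
No, different subnets (100.243.128.0 vs 58.3.160.0)


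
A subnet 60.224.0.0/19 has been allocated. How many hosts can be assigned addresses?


Host bits = 32 - 19 = 13
Total addresses = 2^13 = 8192
Usable = total - 2 (network and broadcast)
Usable hosts: 8190


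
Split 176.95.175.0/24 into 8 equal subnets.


New prefix = 24 + 3 = 27
Each subnet has 32 addresses
  176.95.175.0/27
  176.95.175.32/27
  176.95.175.64/27
  176.95.175.96/27
  176.95.175.128/27
  176.95.175.160/27
  176.95.175.192/27
  176.95.175.224/27
Subnets: 176.95.175.0/27, 176.95.175.32/27, 176.95.175.64/27, 176.95.175.96/27, 176.95.175.128/27, 176.95.175.160/27, 176.95.175.192/27, 176.95.175.224/27


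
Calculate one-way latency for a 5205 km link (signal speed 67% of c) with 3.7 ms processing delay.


Speed = 0.67 * 3e5 km/s = 201000 km/s
Propagation delay = 5205 / 201000 = 0.0259 s = 25.8955 ms
Processing delay = 3.7 ms
Total one-way latency = 29.5955 ms


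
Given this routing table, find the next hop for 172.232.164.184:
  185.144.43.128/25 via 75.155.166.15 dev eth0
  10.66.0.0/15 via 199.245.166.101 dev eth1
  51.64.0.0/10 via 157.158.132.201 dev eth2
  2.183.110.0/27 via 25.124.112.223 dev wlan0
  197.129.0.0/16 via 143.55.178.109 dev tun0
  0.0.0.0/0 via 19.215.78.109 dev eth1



Longest prefix match for 172.232.164.184:
  /25 185.144.43.128: no
  /15 10.66.0.0: no
  /10 51.64.0.0: no
  /27 2.183.110.0: no
  /16 197.129.0.0: no
  /0 0.0.0.0: MATCH
Selected: next-hop 19.215.78.109 via eth1 (matched /0)


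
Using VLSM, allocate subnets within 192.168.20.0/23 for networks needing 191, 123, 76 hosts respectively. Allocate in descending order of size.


191 hosts -> /24 (254 usable): 192.168.20.0/24
123 hosts -> /25 (126 usable): 192.168.21.0/25
76 hosts -> /25 (126 usable): 192.168.21.128/25
Allocation: 192.168.20.0/24 (191 hosts, 254 usable); 192.168.21.0/25 (123 hosts, 126 usable); 192.168.21.128/25 (76 hosts, 126 usable)


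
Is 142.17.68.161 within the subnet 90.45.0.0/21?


Subnet network: 90.45.0.0
Test IP AND mask: 142.17.64.0
No, 142.17.68.161 is not in 90.45.0.0/21


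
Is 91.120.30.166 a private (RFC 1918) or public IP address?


RFC 1918 private ranges:
  10.0.0.0/8 (10.0.0.0 - 10.255.255.255)
  172.16.0.0/12 (172.16.0.0 - 172.31.255.255)
  192.168.0.0/16 (192.168.0.0 - 192.168.255.255)
Public (not in any RFC 1918 range)


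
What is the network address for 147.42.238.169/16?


IP:   10010011.00101010.11101110.10101001
Mask: 11111111.11111111.00000000.00000000
AND operation:
Net:  10010011.00101010.00000000.00000000
Network: 147.42.0.0/16


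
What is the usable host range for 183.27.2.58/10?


Network: 183.0.0.0
Broadcast: 183.63.255.255
First usable = network + 1
Last usable = broadcast - 1
Range: 183.0.0.1 to 183.63.255.254


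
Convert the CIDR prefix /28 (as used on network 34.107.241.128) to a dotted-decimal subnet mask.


/28 means 28 network bits, 4 host bits
Binary: 11111111111111111111111111110000
Mask: 255.255.255.240


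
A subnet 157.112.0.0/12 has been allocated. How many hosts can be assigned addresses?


Host bits = 32 - 12 = 20
Total addresses = 2^20 = 1048576
Usable = total - 2 (network and broadcast)
Usable hosts: 1048574


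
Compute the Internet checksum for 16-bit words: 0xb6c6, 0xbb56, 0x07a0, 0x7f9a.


Sum all words (with carry folding):
+ 0xb6c6 = 0xb6c6
+ 0xbb56 = 0x721d
+ 0x07a0 = 0x79bd
+ 0x7f9a = 0xf957
One's complement: ~0xf957
Checksum = 0x06a8


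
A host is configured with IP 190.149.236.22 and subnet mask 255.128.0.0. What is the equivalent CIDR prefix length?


Binary: 11111111.10000000.00000000.00000000
Count leading 1s
Prefix: /9


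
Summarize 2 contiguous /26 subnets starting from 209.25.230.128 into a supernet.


Original prefix: /26
Number of subnets: 2 = 2^1
New prefix = 26 - 1 = 25
Supernet: 209.25.230.128/25


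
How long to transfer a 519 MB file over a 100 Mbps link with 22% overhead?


Effective throughput = 100 * (1 - 22/100) = 78 Mbps
File size in Mb = 519 * 8 = 4152 Mb
Time = 4152 / 78
Time = 53.2308 seconds


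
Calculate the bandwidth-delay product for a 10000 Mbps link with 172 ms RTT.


BDP = bandwidth * RTT
= 10000 Mbps * 172 ms
= 10000 * 1e6 * 172 / 1000 bits
= 1720000000 bits
= 215000000 bytes
= 209960.9375 KB
BDP = 1720000000 bits (215000000 bytes)


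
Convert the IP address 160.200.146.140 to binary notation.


160 = 10100000
200 = 11001000
146 = 10010010
140 = 10001100
Binary: 10100000.11001000.10010010.10001100


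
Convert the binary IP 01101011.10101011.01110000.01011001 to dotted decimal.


01101011 = 107
10101011 = 171
01110000 = 112
01011001 = 89
IP: 107.171.112.89


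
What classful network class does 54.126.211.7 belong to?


First octet: 54
Binary: 00110110
0xxxxxxx -> Class A (1-126)
Class A, default mask 255.0.0.0 (/8)


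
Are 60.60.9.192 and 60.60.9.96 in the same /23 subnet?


Mask: 255.255.254.0
60.60.9.192 AND mask = 60.60.8.0
60.60.9.96 AND mask = 60.60.8.0
Yes, same subnet (60.60.8.0)


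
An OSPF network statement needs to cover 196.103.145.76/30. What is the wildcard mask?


Subnet mask: 255.255.255.252
Wildcard = 255.255.255.255 - subnet mask
255 - 255 = 0
255 - 255 = 0
255 - 255 = 0
255 - 252 = 3
Wildcard: 0.0.0.3


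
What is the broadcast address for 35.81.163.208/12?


Network: 35.80.0.0/12
Host bits = 20
Set all host bits to 1:
Broadcast: 35.95.255.255


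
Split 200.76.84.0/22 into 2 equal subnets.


New prefix = 22 + 1 = 23
Each subnet has 512 addresses
  200.76.84.0/23
  200.76.86.0/23
Subnets: 200.76.84.0/23, 200.76.86.0/23


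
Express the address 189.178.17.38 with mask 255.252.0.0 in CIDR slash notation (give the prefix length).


Binary: 11111111.11111100.00000000.00000000
Count leading 1s
Prefix: /14


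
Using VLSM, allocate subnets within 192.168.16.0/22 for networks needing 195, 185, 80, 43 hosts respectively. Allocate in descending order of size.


195 hosts -> /24 (254 usable): 192.168.16.0/24
185 hosts -> /24 (254 usable): 192.168.17.0/24
80 hosts -> /25 (126 usable): 192.168.18.0/25
43 hosts -> /26 (62 usable): 192.168.18.128/26
Allocation: 192.168.16.0/24 (195 hosts, 254 usable); 192.168.17.0/24 (185 hosts, 254 usable); 192.168.18.0/25 (80 hosts, 126 usable); 192.168.18.128/26 (43 hosts, 62 usable)


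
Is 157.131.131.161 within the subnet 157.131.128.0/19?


Subnet network: 157.131.128.0
Test IP AND mask: 157.131.128.0
Yes, 157.131.131.161 is in 157.131.128.0/19


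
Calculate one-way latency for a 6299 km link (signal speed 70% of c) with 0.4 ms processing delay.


Speed = 0.7 * 3e5 km/s = 210000 km/s
Propagation delay = 6299 / 210000 = 0.03 s = 29.9952 ms
Processing delay = 0.4 ms
Total one-way latency = 30.3952 ms


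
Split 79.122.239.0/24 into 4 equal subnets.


New prefix = 24 + 2 = 26
Each subnet has 64 addresses
  79.122.239.0/26
  79.122.239.64/26
  79.122.239.128/26
  79.122.239.192/26
Subnets: 79.122.239.0/26, 79.122.239.64/26, 79.122.239.128/26, 79.122.239.192/26


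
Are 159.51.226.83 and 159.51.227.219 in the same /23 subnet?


Mask: 255.255.254.0
159.51.226.83 AND mask = 159.51.226.0
159.51.227.219 AND mask = 159.51.226.0
Yes, same subnet (159.51.226.0)


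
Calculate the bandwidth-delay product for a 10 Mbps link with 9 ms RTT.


BDP = bandwidth * RTT
= 10 Mbps * 9 ms
= 10 * 1e6 * 9 / 1000 bits
= 90000 bits
= 11250 bytes
= 10.9863 KB
BDP = 90000 bits (11250 bytes)


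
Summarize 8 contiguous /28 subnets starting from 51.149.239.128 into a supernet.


Original prefix: /28
Number of subnets: 8 = 2^3
New prefix = 28 - 3 = 25
Supernet: 51.149.239.128/25


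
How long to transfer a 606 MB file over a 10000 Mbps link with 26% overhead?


Effective throughput = 10000 * (1 - 26/100) = 7400 Mbps
File size in Mb = 606 * 8 = 4848 Mb
Time = 4848 / 7400
Time = 0.6551 seconds


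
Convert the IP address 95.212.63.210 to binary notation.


95 = 01011111
212 = 11010100
63 = 00111111
210 = 11010010
Binary: 01011111.11010100.00111111.11010010


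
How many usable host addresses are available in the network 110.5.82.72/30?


Host bits = 32 - 30 = 2
Total addresses = 2^2 = 4
Usable = total - 2 (network and broadcast)
Usable hosts: 2


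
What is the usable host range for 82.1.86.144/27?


Network: 82.1.86.128
Broadcast: 82.1.86.159
First usable = network + 1
Last usable = broadcast - 1
Range: 82.1.86.129 to 82.1.86.158


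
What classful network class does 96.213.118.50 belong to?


First octet: 96
Binary: 01100000
0xxxxxxx -> Class A (1-126)
Class A, default mask 255.0.0.0 (/8)


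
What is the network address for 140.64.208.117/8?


IP:   10001100.01000000.11010000.01110101
Mask: 11111111.00000000.00000000.00000000
AND operation:
Net:  10001100.00000000.00000000.00000000
Network: 140.0.0.0/8


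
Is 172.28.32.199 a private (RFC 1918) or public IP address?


RFC 1918 private ranges:
  10.0.0.0/8 (10.0.0.0 - 10.255.255.255)
  172.16.0.0/12 (172.16.0.0 - 172.31.255.255)
  192.168.0.0/16 (192.168.0.0 - 192.168.255.255)
Private (in 172.16.0.0/12)


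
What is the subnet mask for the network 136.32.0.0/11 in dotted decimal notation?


/11 means 11 network bits, 21 host bits
Binary: 11111111111000000000000000000000
Mask: 255.224.0.0


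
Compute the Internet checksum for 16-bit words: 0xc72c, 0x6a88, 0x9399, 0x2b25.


Sum all words (with carry folding):
+ 0xc72c = 0xc72c
+ 0x6a88 = 0x31b5
+ 0x9399 = 0xc54e
+ 0x2b25 = 0xf073
One's complement: ~0xf073
Checksum = 0x0f8c


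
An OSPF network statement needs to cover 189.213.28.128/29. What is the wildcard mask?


Subnet mask: 255.255.255.248
Wildcard = 255.255.255.255 - subnet mask
255 - 255 = 0
255 - 255 = 0
255 - 255 = 0
255 - 248 = 7
Wildcard: 0.0.0.7


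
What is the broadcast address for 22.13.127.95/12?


Network: 22.0.0.0/12
Host bits = 20
Set all host bits to 1:
Broadcast: 22.15.255.255


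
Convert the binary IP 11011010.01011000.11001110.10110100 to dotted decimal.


11011010 = 218
01011000 = 88
11001110 = 206
10110100 = 180
IP: 218.88.206.180


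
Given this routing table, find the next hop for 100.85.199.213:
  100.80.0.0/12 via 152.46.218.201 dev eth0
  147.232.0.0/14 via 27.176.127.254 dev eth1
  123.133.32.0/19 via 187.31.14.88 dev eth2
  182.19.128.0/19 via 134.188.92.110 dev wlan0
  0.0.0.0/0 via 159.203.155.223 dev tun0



Longest prefix match for 100.85.199.213:
  /12 100.80.0.0: MATCH
  /14 147.232.0.0: no
  /19 123.133.32.0: no
  /19 182.19.128.0: no
  /0 0.0.0.0: MATCH
Selected: next-hop 152.46.218.201 via eth0 (matched /12)


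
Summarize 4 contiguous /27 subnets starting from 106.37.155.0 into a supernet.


Original prefix: /27
Number of subnets: 4 = 2^2
New prefix = 27 - 2 = 25
Supernet: 106.37.155.0/25


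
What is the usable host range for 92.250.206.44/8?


Network: 92.0.0.0
Broadcast: 92.255.255.255
First usable = network + 1
Last usable = broadcast - 1
Range: 92.0.0.1 to 92.255.255.254
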